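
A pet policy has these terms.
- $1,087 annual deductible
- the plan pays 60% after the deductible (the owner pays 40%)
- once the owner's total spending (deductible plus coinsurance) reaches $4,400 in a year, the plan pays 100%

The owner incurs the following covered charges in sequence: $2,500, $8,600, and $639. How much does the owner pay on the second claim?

Bill 1, $2,500: $1,087 finishes the deductible; $1,413 goes to coinsurance; coinsurance $1,413 × 40% = $565.20. Owner pays $1,652.20; OOP now $1,652.20.
Bill 2, $8,600: 40% coinsurance on $8,600 = $3,440. Adding that to $1,652.20 gives $5,092.20, past the $4,400 cap; owner pays only $4,400 − $1,652.20 = $2,747.80.

$2,747.80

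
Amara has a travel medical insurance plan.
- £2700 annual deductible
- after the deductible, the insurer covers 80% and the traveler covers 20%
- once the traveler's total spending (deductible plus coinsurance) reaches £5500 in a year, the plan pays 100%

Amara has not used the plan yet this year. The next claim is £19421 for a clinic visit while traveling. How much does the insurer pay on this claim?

£13921

The full £2700 deductible is still open; £2700 of this bill applies to it.
After the £2700 deductible portion, £19421 − £2700 = £16721 is subject to coinsurance.
Traveler's 20% share of £16721 is £3344.20.
That puts the traveler's cost at £2700 + £3344.20 = £6044.20 before any cap.
Year-to-date out-of-pocket would reach £0 + £6044.20 = £6044.20, above the £5500 maximum, so the traveler pays only £5500 − £0 = £5500.
Insurer pays the balance: £19421 − £5500 = £13921.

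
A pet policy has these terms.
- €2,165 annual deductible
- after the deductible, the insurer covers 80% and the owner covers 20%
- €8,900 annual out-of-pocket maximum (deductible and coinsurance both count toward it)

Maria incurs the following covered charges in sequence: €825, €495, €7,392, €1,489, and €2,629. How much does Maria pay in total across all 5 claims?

€4,298

#1 (€825): entire amount goes to the deductible. Owner pays €825; OOP now €825.
#2 (€495): entire amount goes to the deductible. Owner owes €495 (running OOP €1,320).
#3 (€7,392): €845 finishes the deductible; €6,547 goes to coinsurance; 20% of €6,547 = €1,309.40. Owner owes €2,154.40 (running OOP €3,474.40).
#4 (€1,489): deductible already satisfied, so owner's share is 20% × €1,489 = €297.80. Owner pays €297.80; OOP now €3,772.20.
#5 (€2,629): deductible met; 20% of €2,629 = €525.80. Owner pays €525.80; OOP now €4,298.
Summing the owner's payments: €825 + €495 + €2,154.40 + €297.80 + €525.80 = €4,298.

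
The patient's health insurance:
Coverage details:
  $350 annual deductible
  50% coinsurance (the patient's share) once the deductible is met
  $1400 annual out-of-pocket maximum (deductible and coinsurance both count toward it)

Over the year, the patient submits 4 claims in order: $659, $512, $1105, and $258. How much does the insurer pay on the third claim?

Bill 1, $659: $350 to deductible, leaving $309; coinsurance $309 × 50% = $154.50. Patient owes $504.50 (running OOP $504.50). Plan pays $659 − $504.50 = $154.50.
Bill 2, $512: deductible already satisfied, so patient's share is 50% × $512 = $256. Patient pays $256; OOP now $760.50. Plan pays $512 − $256 = $256.
Bill 3, $1105: 50% coinsurance on $1105 = $552.50. Patient pays $552.50; OOP now $1313. Plan pays $1105 − $552.50 = $552.50.

$552.50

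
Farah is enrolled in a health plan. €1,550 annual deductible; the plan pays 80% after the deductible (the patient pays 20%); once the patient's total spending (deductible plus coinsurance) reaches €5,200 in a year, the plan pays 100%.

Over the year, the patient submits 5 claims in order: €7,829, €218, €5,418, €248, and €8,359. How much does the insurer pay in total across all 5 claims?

€16,872

Claim 1 — €7,829: deductible takes €1,550, €6,279 remains; 20% of €6,279 = €1,255.80. Patient pays €2,805.80; OOP now €2,805.80. Plan pays €7,829 − €2,805.80 = €5,023.20.
Claim 2 — €218: deductible already satisfied, so patient's share is 20% × €218 = €43.60. Patient pays €43.60; OOP now €2,849.40. Insurer: €218 − €43.60 = €174.40.
Claim 3 — €5,418: deductible already satisfied, so patient's share is 20% × €5,418 = €1,083.60. Patient owes €1,083.60 (running OOP €3,933). Insurer: €5,418 − €1,083.60 = €4,334.40.
Claim 4 — €248: 20% coinsurance on €248 = €49.60. Patient pays €49.60; OOP now €3,982.60. Plan pays €248 − €49.60 = €198.40.
Claim 5 — €8,359: deductible met; 20% of €8,359 = €1,671.80. OOP would hit €5,654.40 > €5,200, so the cap limits the patient to €5,200 − €3,982.60 = €1,217.40. Insurer: €8,359 − €1,217.40 = €7,141.60.
Insurer total: €5,023.20 + €174.40 + €4,334.40 + €198.40 + €7,141.60 = €16,872.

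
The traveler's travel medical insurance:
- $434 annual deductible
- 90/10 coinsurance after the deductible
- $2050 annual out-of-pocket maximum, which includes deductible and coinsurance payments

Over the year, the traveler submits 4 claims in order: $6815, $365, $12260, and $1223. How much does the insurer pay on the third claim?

Claim 1 — $6815: $434 finishes the deductible; $6381 goes to coinsurance; coinsurance $6381 × 10% = $638.10. Traveler pays $1072.10; OOP now $1072.10. Plan pays $6815 − $1072.10 = $5742.90.
Claim 2 — $365: 10% coinsurance on $365 = $36.50. Traveler pays $36.50; OOP now $1108.60. Plan pays $365 − $36.50 = $328.50.
Claim 3 — $12260: 10% coinsurance on $12260 = $1226. That would push OOP to $2334.60, over the $2050 cap, so traveler pays $2050 − $1108.60 = $941.40. Plan pays $12260 − $941.40 = $11318.60.

$11318.60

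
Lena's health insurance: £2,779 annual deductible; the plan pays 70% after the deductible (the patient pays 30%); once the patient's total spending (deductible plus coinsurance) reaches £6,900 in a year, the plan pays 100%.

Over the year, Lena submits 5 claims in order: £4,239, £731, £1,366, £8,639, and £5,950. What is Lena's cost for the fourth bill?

Bill 1, £4,239: deductible takes £2,779, £1,460 remains; coinsurance £1,460 × 30% = £438. Cost to patient: £3,217. OOP to date £3,217.
Bill 2, £731: deductible met; 30% of £731 = £219.30. Patient owes £219.30 (running OOP £3,436.30).
Bill 3, £1,366: 30% coinsurance on £1,366 = £409.80. Cost to patient: £409.80. OOP to date £3,846.10.
Bill 4, £8,639: deductible already satisfied, so patient's share is 30% × £8,639 = £2,591.70. Patient owes £2,591.70 (running OOP £6,437.80).

£2,591.70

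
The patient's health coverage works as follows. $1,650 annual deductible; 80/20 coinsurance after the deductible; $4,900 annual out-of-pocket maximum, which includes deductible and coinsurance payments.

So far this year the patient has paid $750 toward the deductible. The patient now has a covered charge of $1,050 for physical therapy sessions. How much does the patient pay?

$750 of the $1,650 deductible is already met, leaving $900.
The remaining $150 (= $1,050 − $900) moves to coinsurance.
Coinsurance: $150 × 20% = $30.
So the patient owes $900 + $30 = $930 before any cap.
Year-to-date out-of-pocket becomes $750 + $930 = $1,680, still under the $4,900 maximum, so no cap applies.

$930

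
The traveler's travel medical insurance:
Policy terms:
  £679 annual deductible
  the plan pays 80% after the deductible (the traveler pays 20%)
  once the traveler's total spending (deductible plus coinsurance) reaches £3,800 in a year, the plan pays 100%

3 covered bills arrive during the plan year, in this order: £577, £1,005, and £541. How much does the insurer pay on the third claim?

Bill 1, £577: all of it applies to the deductible. Traveler pays £577; OOP now £577. Plan pays £577 − £577 = £0.
Bill 2, £1,005: £102 to deductible, leaving £903; traveler's 20% is £180.60. Traveler pays £282.60; OOP now £859.60. Insurer: £1,005 − £282.60 = £722.40.
Bill 3, £541: deductible already satisfied, so traveler's share is 20% × £541 = £108.20. Traveler owes £108.20 (running OOP £967.80). Insurer: £541 − £108.20 = £432.80.

£432.80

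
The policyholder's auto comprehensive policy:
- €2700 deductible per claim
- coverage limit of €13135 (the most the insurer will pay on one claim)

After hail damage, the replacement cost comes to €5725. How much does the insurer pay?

After the deductible, €5725 − €2700 = €3025 remains.
€3025 is within the €13135 limit, so the insurer pays €3025.

€3025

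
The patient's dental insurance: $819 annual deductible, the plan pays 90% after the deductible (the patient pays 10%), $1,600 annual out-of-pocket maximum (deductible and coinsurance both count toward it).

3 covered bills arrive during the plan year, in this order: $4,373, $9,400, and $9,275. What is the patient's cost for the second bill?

Bill 1, $4,373: deductible takes $819, $3,554 remains; 10% of $3,554 = $355.40. Cost to patient: $1,174.40. OOP to date $1,174.40.
Bill 2, $9,400: deductible already satisfied, so patient's share is 10% × $9,400 = $940. That would push OOP to $2,114.40, over the $1,600 cap, so patient pays $1,600 − $1,174.40 = $425.60.

$425.60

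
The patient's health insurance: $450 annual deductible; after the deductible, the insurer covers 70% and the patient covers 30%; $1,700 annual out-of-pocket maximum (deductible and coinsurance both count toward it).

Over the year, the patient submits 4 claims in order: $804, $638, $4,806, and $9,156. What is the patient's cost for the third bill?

Bill 1, $804: $450 to deductible, leaving $354; 30% of $354 = $106.20. Patient pays $556.20; OOP now $556.20.
Bill 2, $638: 30% coinsurance on $638 = $191.40. Cost to patient: $191.40. OOP to date $747.60.
Bill 3, $4,806: deductible already satisfied, so patient's share is 30% × $4,806 = $1,441.80. That would push OOP to $2,189.40, over the $1,700 cap, so patient pays $1,700 − $747.60 = $952.40.

$952.40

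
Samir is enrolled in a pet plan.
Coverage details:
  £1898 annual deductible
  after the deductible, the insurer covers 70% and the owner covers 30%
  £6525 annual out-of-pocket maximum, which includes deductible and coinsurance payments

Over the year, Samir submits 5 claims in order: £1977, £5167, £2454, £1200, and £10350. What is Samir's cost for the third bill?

£736.20

#1 (£1977): £1898 finishes the deductible; £79 goes to coinsurance; 30% of £79 = £23.70. Cost to owner: £1921.70. OOP to date £1921.70.
#2 (£5167): deductible already satisfied, so owner's share is 30% × £5167 = £1550.10. Owner pays £1550.10; OOP now £3471.80.
#3 (£2454): 30% coinsurance on £2454 = £736.20. Cost to owner: £736.20. OOP to date £4208.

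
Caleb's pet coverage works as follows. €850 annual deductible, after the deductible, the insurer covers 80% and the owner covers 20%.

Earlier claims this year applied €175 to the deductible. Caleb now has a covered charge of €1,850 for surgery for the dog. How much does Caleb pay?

€910

Remaining deductible: €850 − €175 = €675.
After the €675 deductible portion, €1,850 − €675 = €1,175 is subject to coinsurance.
Owner's 20% share of €1,175 is €235.
So the owner owes €675 + €235 = €910.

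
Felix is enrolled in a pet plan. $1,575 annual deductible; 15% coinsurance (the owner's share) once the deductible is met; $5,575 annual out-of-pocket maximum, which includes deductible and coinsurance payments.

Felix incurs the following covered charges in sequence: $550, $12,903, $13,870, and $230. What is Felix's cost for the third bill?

#1 ($550): fully absorbed by the deductible. Owner owes $550 (running OOP $550).
#2 ($12,903): $1,025 finishes the deductible; $11,878 goes to coinsurance; owner's 15% is $1,781.70. Cost to owner: $2,806.70. OOP to date $3,356.70.
#3 ($13,870): 15% coinsurance on $13,870 = $2,080.50. Owner pays $2,080.50; OOP now $5,437.20.

$2,080.50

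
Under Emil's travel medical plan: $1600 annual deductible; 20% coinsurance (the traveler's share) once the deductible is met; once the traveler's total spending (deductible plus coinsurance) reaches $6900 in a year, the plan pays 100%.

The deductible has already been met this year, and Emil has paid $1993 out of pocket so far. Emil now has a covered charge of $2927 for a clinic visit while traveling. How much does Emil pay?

The deductible is already satisfied, so the full bill goes to coinsurance.
20% of $2927 = $585.40 falls to the traveler.
Cumulative spending $1993 + $585.40 = $2578.40 stays under the $6900 maximum.

$585.40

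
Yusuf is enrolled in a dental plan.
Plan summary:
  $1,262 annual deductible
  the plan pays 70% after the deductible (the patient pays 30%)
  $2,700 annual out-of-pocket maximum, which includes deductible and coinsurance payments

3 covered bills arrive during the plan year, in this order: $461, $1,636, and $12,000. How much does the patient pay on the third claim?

$1,187.50

Claim 1 ($461): all of it applies to the deductible. Patient pays $461; OOP now $461.
Claim 2 ($1,636): $801 to deductible, leaving $835; patient's 30% is $250.50. Patient owes $1,051.50 (running OOP $1,512.50).
Claim 3 ($12,000): 30% coinsurance on $12,000 = $3,600. OOP would hit $5,112.50 > $2,700, so the cap limits the patient to $2,700 − $1,512.50 = $1,187.50.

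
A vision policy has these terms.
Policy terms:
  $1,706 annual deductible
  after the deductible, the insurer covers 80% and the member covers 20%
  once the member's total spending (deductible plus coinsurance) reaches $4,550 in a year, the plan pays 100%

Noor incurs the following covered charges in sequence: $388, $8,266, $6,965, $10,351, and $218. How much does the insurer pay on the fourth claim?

Bill 1, $388: fully absorbed by the deductible. Member pays $388; OOP now $388. Plan pays $388 − $388 = $0.
Bill 2, $8,266: $1,318 to deductible, leaving $6,948; 20% of $6,948 = $1,389.60. Cost to member: $2,707.60. OOP to date $3,095.60. Insurer: $8,266 − $2,707.60 = $5,558.40.
Bill 3, $6,965: deductible met; 20% of $6,965 = $1,393. Member owes $1,393 (running OOP $4,488.60). Plan pays $6,965 − $1,393 = $5,572.
Bill 4, $10,351: deductible met; 20% of $10,351 = $2,070.20. OOP would hit $6,558.80 > $4,550, so the cap limits the member to $4,550 − $4,488.60 = $61.40. Plan pays $10,351 − $61.40 = $10,289.60.

$10,289.60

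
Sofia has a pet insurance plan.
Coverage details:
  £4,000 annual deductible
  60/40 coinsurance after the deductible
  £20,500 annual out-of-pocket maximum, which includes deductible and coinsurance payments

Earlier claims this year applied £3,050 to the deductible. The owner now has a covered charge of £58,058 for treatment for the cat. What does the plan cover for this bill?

£40,608

£3,050 of the £4,000 deductible is already met, leaving £950.
After the £950 deductible portion, £58,058 − £950 = £57,108 is subject to coinsurance.
Coinsurance: £57,108 × 40% = £22,843.20.
So the owner owes £950 + £22,843.20 = £23,793.20 before any cap.
Year-to-date out-of-pocket would reach £3,050 + £23,793.20 = £26,843.20, above the £20,500 maximum, so the owner pays only £20,500 − £3,050 = £17,450.
The plan picks up £58,058 − £17,450 = £40,608.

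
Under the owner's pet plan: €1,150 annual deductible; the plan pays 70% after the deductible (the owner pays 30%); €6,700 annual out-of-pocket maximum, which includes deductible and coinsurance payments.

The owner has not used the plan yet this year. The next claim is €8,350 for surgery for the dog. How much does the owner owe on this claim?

€3,310

Deductible not yet touched, so the first €1,150 of the bill goes to the deductible.
After the €1,150 deductible portion, €8,350 − €1,150 = €7,200 is subject to coinsurance.
30% of €7,200 = €2,160 falls to the owner.
That puts the owner's cost at €1,150 + €2,160 = €3,310 before any cap.
Year-to-date out-of-pocket becomes €0 + €3,310 = €3,310, still under the €6,700 maximum, so no cap applies.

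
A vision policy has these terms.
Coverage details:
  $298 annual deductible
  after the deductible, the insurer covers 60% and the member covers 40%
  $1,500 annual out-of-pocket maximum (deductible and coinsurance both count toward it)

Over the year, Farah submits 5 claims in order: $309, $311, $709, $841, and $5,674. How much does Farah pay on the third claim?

$283.60

#1 ($309): $298 to deductible, leaving $11; 40% of $11 = $4.40. Member pays $302.40; OOP now $302.40.
#2 ($311): deductible already satisfied, so member's share is 40% × $311 = $124.40. Member pays $124.40; OOP now $426.80.
#3 ($709): deductible already satisfied, so member's share is 40% × $709 = $283.60. Cost to member: $283.60. OOP to date $710.40.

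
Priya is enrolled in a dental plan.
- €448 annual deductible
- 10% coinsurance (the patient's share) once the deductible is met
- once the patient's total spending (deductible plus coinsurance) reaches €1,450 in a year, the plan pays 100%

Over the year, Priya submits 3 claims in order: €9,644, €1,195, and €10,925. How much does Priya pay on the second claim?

Claim 1 — €9,644: €448 to deductible, leaving €9,196; 10% of €9,196 = €919.60. Patient owes €1,367.60 (running OOP €1,367.60).
Claim 2 — €1,195: 10% coinsurance on €1,195 = €119.50. OOP would hit €1,487.10 > €1,450, so the cap limits the patient to €1,450 − €1,367.60 = €82.40.

€82.40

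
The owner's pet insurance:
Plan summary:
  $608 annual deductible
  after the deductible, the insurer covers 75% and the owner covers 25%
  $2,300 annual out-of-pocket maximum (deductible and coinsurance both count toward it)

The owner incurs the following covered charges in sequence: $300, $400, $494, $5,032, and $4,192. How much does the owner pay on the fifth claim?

Claim 1 — $300: entire amount goes to the deductible. Cost to owner: $300. OOP to date $300.
Claim 2 — $400: $308 finishes the deductible; $92 goes to coinsurance; owner's 25% is $23. Owner pays $331; OOP now $631.
Claim 3 — $494: deductible met; 25% of $494 = $123.50. Owner owes $123.50 (running OOP $754.50).
Claim 4 — $5,032: deductible already satisfied, so owner's share is 25% × $5,032 = $1,258. Owner owes $1,258 (running OOP $2,012.50).
Claim 5 — $4,192: deductible met; 25% of $4,192 = $1,048. Adding that to $2,012.50 gives $3,060.50, past the $2,300 cap; owner pays only $2,300 − $2,012.50 = $287.50.

$287.50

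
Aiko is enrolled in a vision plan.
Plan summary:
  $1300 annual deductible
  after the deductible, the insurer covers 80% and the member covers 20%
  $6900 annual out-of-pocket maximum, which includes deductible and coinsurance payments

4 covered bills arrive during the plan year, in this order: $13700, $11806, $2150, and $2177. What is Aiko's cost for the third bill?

Claim 1 ($13700): deductible takes $1300, $12400 remains; member's 20% is $2480. Member pays $3780; OOP now $3780.
Claim 2 ($11806): deductible already satisfied, so member's share is 20% × $11806 = $2361.20. Member owes $2361.20 (running OOP $6141.20).
Claim 3 ($2150): deductible met; 20% of $2150 = $430. Member owes $430 (running OOP $6571.20).

$430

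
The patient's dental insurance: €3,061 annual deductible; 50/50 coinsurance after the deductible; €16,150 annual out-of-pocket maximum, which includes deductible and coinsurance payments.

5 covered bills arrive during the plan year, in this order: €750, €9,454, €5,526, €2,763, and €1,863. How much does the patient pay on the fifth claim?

€931.50

Bill 1, €750: all of it applies to the deductible. Patient owes €750 (running OOP €750).
Bill 2, €9,454: €2,311 finishes the deductible; €7,143 goes to coinsurance; patient's 50% is €3,571.50. Patient owes €5,882.50 (running OOP €6,632.50).
Bill 3, €5,526: deductible already satisfied, so patient's share is 50% × €5,526 = €2,763. Cost to patient: €2,763. OOP to date €9,395.50.
Bill 4, €2,763: 50% coinsurance on €2,763 = €1,381.50. Patient owes €1,381.50 (running OOP €10,777).
Bill 5, €1,863: deductible met; 50% of €1,863 = €931.50. Cost to patient: €931.50. OOP to date €11,708.50.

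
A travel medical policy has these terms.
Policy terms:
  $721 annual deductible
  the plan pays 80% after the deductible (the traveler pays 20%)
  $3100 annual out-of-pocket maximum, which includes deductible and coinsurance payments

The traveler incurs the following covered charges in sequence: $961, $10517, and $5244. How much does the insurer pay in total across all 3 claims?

Claim 1 — $961: $721 to deductible, leaving $240; coinsurance $240 × 20% = $48. Traveler owes $769 (running OOP $769). Insurer: $961 − $769 = $192.
Claim 2 — $10517: 20% coinsurance on $10517 = $2103.40. Traveler pays $2103.40; OOP now $2872.40. Insurer: $10517 − $2103.40 = $8413.60.
Claim 3 — $5244: deductible already satisfied, so traveler's share is 20% × $5244 = $1048.80. Adding that to $2872.40 gives $3921.20, past the $3100 cap; traveler pays only $3100 − $2872.40 = $227.60. Plan pays $5244 − $227.60 = $5016.40.
Insurer total = bills − traveler's total = $16722 − $3100 = $13622.

$13622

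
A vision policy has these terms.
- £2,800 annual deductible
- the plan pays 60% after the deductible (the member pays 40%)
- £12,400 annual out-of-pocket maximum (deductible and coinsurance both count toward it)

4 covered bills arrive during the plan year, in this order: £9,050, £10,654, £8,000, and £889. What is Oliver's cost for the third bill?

£2,838.40

#1 (£9,050): £2,800 to deductible, leaving £6,250; 40% of £6,250 = £2,500. Member pays £5,300; OOP now £5,300.
#2 (£10,654): deductible met; 40% of £10,654 = £4,261.60. Cost to member: £4,261.60. OOP to date £9,561.60.
#3 (£8,000): deductible met; 40% of £8,000 = £3,200. That would push OOP to £12,761.60, over the £12,400 cap, so member pays £12,400 − £9,561.60 = £2,838.40.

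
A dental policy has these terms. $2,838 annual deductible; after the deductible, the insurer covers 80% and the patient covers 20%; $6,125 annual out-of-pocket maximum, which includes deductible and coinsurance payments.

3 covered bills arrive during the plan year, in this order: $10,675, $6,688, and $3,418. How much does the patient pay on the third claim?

$382

Claim 1 ($10,675): $2,838 finishes the deductible; $7,837 goes to coinsurance; coinsurance $7,837 × 20% = $1,567.40. Cost to patient: $4,405.40. OOP to date $4,405.40.
Claim 2 ($6,688): deductible already satisfied, so patient's share is 20% × $6,688 = $1,337.60. Patient owes $1,337.60 (running OOP $5,743).
Claim 3 ($3,418): deductible already satisfied, so patient's share is 20% × $3,418 = $683.60. That would push OOP to $6,426.60, over the $6,125 cap, so patient pays $6,125 − $5,743 = $382.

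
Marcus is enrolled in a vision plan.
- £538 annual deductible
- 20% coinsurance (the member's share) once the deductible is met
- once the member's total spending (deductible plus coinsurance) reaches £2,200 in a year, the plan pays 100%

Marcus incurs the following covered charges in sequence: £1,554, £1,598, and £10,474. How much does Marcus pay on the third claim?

£1,139.20

#1 (£1,554): £538 finishes the deductible; £1,016 goes to coinsurance; 20% of £1,016 = £203.20. Cost to member: £741.20. OOP to date £741.20.
#2 (£1,598): deductible met; 20% of £1,598 = £319.60. Member owes £319.60 (running OOP £1,060.80).
#3 (£10,474): deductible already satisfied, so member's share is 20% × £10,474 = £2,094.80. OOP would hit £3,155.60 > £2,200, so the cap limits the member to £2,200 − £1,060.80 = £1,139.20.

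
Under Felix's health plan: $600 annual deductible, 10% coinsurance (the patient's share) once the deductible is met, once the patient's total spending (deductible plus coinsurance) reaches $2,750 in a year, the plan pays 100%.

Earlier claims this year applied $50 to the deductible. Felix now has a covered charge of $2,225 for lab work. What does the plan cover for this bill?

$50 of the $600 deductible is already met, leaving $550.
The remaining $1,675 (= $2,225 − $550) moves to coinsurance.
Coinsurance: $1,675 × 10% = $167.50.
Patient responsibility before any cap: $550 + $167.50 = $717.50.
Cumulative spending $50 + $717.50 = $767.50 stays under the $2,750 maximum.
Insurer pays the balance: $2,225 − $717.50 = $1,507.50.

$1,507.50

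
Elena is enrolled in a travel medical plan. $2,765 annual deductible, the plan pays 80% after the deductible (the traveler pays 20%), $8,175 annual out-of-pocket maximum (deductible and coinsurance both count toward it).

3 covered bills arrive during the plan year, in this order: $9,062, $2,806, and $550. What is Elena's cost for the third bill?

$110

#1 ($9,062): $2,765 finishes the deductible; $6,297 goes to coinsurance; traveler's 20% is $1,259.40. Traveler pays $4,024.40; OOP now $4,024.40.
#2 ($2,806): 20% coinsurance on $2,806 = $561.20. Traveler owes $561.20 (running OOP $4,585.60).
#3 ($550): 20% coinsurance on $550 = $110. Cost to traveler: $110. OOP to date $4,695.60.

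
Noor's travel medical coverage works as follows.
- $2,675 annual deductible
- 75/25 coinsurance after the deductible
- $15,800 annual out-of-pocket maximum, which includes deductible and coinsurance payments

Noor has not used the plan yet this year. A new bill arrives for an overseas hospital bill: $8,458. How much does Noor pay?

$4,120.75

Nothing has been paid toward the $2,675 deductible, so the first $2,675 of this charge is applied there.
That leaves $8,458 − $2,675 = $5,783 for coinsurance.
Coinsurance: $5,783 × 25% = $1,445.75.
That puts the traveler's cost at $2,675 + $1,445.75 = $4,120.75 before any cap.
Cumulative spending $0 + $4,120.75 = $4,120.75 stays under the $15,800 maximum.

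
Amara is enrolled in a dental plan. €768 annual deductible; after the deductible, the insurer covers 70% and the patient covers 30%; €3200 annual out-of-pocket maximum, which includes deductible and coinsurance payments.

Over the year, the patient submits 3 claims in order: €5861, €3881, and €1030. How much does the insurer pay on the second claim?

€2976.90

Bill 1, €5861: €768 finishes the deductible; €5093 goes to coinsurance; coinsurance €5093 × 30% = €1527.90. Patient pays €2295.90; OOP now €2295.90. Plan pays €5861 − €2295.90 = €3565.10.
Bill 2, €3881: deductible met; 30% of €3881 = €1164.30. That would push OOP to €3460.20, over the €3200 cap, so patient pays €3200 − €2295.90 = €904.10. Plan pays €3881 − €904.10 = €2976.90.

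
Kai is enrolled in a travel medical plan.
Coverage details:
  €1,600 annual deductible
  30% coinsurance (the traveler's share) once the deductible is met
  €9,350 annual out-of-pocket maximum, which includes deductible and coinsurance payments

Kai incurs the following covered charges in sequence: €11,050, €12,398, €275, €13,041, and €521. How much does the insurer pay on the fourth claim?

Bill 1, €11,050: €1,600 finishes the deductible; €9,450 goes to coinsurance; coinsurance €9,450 × 30% = €2,835. Traveler owes €4,435 (running OOP €4,435). Plan pays €11,050 − €4,435 = €6,615.
Bill 2, €12,398: 30% coinsurance on €12,398 = €3,719.40. Traveler owes €3,719.40 (running OOP €8,154.40). Plan pays €12,398 − €3,719.40 = €8,678.60.
Bill 3, €275: 30% coinsurance on €275 = €82.50. Cost to traveler: €82.50. OOP to date €8,236.90. Insurer: €275 − €82.50 = €192.50.
Bill 4, €13,041: deductible already satisfied, so traveler's share is 30% × €13,041 = €3,912.30. OOP would hit €12,149.20 > €9,350, so the cap limits the traveler to €9,350 − €8,236.90 = €1,113.10. Insurer: €13,041 − €1,113.10 = €11,927.90.

€11,927.90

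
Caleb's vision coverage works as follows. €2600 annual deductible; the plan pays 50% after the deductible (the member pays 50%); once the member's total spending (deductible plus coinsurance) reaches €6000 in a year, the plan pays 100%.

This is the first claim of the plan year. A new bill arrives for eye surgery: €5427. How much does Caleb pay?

The full €2600 deductible is still open; €2600 of this bill applies to it.
That leaves €5427 − €2600 = €2827 for coinsurance.
50% of €2827 = €1413.50 falls to the member.
Member responsibility before any cap: €2600 + €1413.50 = €4013.50.
Total out-of-pocket so far would be €0 + €4013.50 = €4013.50, below the €6000 cap — no reduction.

€4013.50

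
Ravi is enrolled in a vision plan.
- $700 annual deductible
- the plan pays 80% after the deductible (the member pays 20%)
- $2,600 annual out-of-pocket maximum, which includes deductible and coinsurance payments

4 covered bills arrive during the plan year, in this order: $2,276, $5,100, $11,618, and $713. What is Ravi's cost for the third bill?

$564.80

#1 ($2,276): deductible takes $700, $1,576 remains; member's 20% is $315.20. Member pays $1,015.20; OOP now $1,015.20.
#2 ($5,100): 20% coinsurance on $5,100 = $1,020. Member owes $1,020 (running OOP $2,035.20).
#3 ($11,618): deductible already satisfied, so member's share is 20% × $11,618 = $2,323.60. OOP would hit $4,358.80 > $2,600, so the cap limits the member to $2,600 − $2,035.20 = $564.80.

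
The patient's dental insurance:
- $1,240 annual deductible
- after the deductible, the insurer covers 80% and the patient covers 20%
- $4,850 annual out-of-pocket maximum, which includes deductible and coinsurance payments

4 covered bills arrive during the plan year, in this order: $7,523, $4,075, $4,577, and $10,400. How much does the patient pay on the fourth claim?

#1 ($7,523): deductible takes $1,240, $6,283 remains; 20% of $6,283 = $1,256.60. Patient pays $2,496.60; OOP now $2,496.60.
#2 ($4,075): deductible already satisfied, so patient's share is 20% × $4,075 = $815. Cost to patient: $815. OOP to date $3,311.60.
#3 ($4,577): 20% coinsurance on $4,577 = $915.40. Cost to patient: $915.40. OOP to date $4,227.
#4 ($10,400): 20% coinsurance on $10,400 = $2,080. OOP would hit $6,307 > $4,850, so the cap limits the patient to $4,850 − $4,227 = $623.

$623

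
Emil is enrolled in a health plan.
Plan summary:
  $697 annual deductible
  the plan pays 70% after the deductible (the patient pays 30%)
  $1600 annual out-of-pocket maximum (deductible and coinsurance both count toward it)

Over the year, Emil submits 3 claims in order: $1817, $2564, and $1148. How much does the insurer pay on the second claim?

Claim 1 — $1817: deductible takes $697, $1120 remains; coinsurance $1120 × 30% = $336. Patient pays $1033; OOP now $1033. Insurer: $1817 − $1033 = $784.
Claim 2 — $2564: deductible already satisfied, so patient's share is 30% × $2564 = $769.20. OOP would hit $1802.20 > $1600, so the cap limits the patient to $1600 − $1033 = $567. Plan pays $2564 − $567 = $1997.

$1997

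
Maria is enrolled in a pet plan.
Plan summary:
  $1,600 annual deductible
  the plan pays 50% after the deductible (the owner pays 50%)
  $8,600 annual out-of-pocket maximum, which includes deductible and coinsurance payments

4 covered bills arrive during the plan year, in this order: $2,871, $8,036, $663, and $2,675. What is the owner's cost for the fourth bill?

#1 ($2,871): deductible takes $1,600, $1,271 remains; coinsurance $1,271 × 50% = $635.50. Owner pays $2,235.50; OOP now $2,235.50.
#2 ($8,036): deductible met; 50% of $8,036 = $4,018. Owner owes $4,018 (running OOP $6,253.50).
#3 ($663): deductible already satisfied, so owner's share is 50% × $663 = $331.50. Cost to owner: $331.50. OOP to date $6,585.
#4 ($2,675): deductible already satisfied, so owner's share is 50% × $2,675 = $1,337.50. Cost to owner: $1,337.50. OOP to date $7,922.50.

$1,337.50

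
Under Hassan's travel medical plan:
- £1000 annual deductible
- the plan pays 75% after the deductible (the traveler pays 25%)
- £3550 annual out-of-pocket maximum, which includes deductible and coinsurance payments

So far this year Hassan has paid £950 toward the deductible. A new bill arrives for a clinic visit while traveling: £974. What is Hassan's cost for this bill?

£281

Deductible still to meet: £1000 − £950 = £50.
The remaining £924 (= £974 − £50) moves to coinsurance.
Traveler's 25% share of £924 is £231.
That puts the traveler's cost at £50 + £231 = £281 before any cap.
Cumulative spending £950 + £281 = £1231 stays under the £3550 maximum.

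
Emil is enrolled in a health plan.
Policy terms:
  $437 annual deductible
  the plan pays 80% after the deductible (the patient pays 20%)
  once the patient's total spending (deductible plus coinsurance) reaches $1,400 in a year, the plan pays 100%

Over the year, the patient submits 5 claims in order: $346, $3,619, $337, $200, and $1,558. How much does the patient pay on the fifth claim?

Bill 1, $346: entire amount goes to the deductible. Patient pays $346; OOP now $346.
Bill 2, $3,619: $91 finishes the deductible; $3,528 goes to coinsurance; patient's 20% is $705.60. Patient pays $796.60; OOP now $1,142.60.
Bill 3, $337: deductible already satisfied, so patient's share is 20% × $337 = $67.40. Cost to patient: $67.40. OOP to date $1,210.
Bill 4, $200: 20% coinsurance on $200 = $40. Cost to patient: $40. OOP to date $1,250.
Bill 5, $1,558: deductible already satisfied, so patient's share is 20% × $1,558 = $311.60. OOP would hit $1,561.60 > $1,400, so the cap limits the patient to $1,400 − $1,250 = $150.

$150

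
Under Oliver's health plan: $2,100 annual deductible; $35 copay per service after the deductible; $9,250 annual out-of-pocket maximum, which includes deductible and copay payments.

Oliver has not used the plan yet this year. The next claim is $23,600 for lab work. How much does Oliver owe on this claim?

Deductible not yet touched, so the first $2,100 of the bill goes to the deductible.
After the $2,100 deductible portion, $23,600 − $2,100 = $21,500 is subject to the copay.
Copay on this service: $35.
Patient responsibility before any cap: $2,100 + $35 = $2,135.
Total out-of-pocket so far would be $0 + $2,135 = $2,135, below the $9,250 cap — no reduction.

$2,135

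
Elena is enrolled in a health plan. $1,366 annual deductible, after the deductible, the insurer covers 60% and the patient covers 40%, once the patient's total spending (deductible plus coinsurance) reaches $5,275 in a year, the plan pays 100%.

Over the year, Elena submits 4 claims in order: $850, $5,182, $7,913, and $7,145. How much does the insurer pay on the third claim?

Claim 1 — $850: entire amount goes to the deductible. Patient pays $850; OOP now $850. Plan pays $850 − $850 = $0.
Claim 2 — $5,182: $516 finishes the deductible; $4,666 goes to coinsurance; coinsurance $4,666 × 40% = $1,866.40. Patient pays $2,382.40; OOP now $3,232.40. Insurer: $5,182 − $2,382.40 = $2,799.60.
Claim 3 — $7,913: deductible already satisfied, so patient's share is 40% × $7,913 = $3,165.20. That would push OOP to $6,397.60, over the $5,275 cap, so patient pays $5,275 − $3,232.40 = $2,042.60. Insurer: $7,913 − $2,042.60 = $5,870.40.

$5,870.40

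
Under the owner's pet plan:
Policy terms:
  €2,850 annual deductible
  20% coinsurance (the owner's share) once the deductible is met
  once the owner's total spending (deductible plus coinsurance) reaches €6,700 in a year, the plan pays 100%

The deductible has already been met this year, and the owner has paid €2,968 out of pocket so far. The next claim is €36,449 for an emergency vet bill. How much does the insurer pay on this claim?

€32,717

With the deductible met, the entire €36,449 is subject to coinsurance.
Coinsurance: €36,449 × 20% = €7,289.80.
Adding €7,289.80 to the €2,968 already spent would give €10,257.80, which exceeds the €6,700 cap; the owner pays just €6,700 − €2,968 = €3,732.
The insurer covers the remainder: €36,449 − €3,732 = €32,717.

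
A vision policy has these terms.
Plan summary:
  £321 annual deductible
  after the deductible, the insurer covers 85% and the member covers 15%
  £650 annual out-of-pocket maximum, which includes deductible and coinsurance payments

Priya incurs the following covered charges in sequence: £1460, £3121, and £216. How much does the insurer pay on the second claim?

£2962.85

Claim 1 (£1460): deductible takes £321, £1139 remains; 15% of £1139 = £170.85. Member owes £491.85 (running OOP £491.85). Insurer: £1460 − £491.85 = £968.15.
Claim 2 (£3121): deductible met; 15% of £3121 = £468.15. OOP would hit £960 > £650, so the cap limits the member to £650 − £491.85 = £158.15. Plan pays £3121 − £158.15 = £2962.85.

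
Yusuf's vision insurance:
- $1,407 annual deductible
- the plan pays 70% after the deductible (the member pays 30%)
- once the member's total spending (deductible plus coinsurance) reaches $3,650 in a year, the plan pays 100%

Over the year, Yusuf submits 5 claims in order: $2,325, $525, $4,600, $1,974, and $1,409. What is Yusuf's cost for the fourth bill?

#1 ($2,325): $1,407 to deductible, leaving $918; coinsurance $918 × 30% = $275.40. Member pays $1,682.40; OOP now $1,682.40.
#2 ($525): deductible met; 30% of $525 = $157.50. Member pays $157.50; OOP now $1,839.90.
#3 ($4,600): 30% coinsurance on $4,600 = $1,380. Cost to member: $1,380. OOP to date $3,219.90.
#4 ($1,974): deductible already satisfied, so member's share is 30% × $1,974 = $592.20. Adding that to $3,219.90 gives $3,812.10, past the $3,650 cap; member pays only $3,650 − $3,219.90 = $430.10.

$430.10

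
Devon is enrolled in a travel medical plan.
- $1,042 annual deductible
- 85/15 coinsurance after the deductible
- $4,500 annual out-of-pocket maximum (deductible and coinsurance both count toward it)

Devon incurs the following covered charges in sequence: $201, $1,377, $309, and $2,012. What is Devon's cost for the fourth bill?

Claim 1 — $201: fully absorbed by the deductible. Traveler pays $201; OOP now $201.
Claim 2 — $1,377: $841 to deductible, leaving $536; 15% of $536 = $80.40. Cost to traveler: $921.40. OOP to date $1,122.40.
Claim 3 — $309: deductible already satisfied, so traveler's share is 15% × $309 = $46.35. Cost to traveler: $46.35. OOP to date $1,168.75.
Claim 4 — $2,012: deductible already satisfied, so traveler's share is 15% × $2,012 = $301.80. Traveler owes $301.80 (running OOP $1,470.55).

$301.80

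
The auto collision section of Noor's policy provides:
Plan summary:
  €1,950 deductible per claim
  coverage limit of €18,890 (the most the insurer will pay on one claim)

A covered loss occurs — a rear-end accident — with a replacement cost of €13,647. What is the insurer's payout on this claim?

€11,697

Less the €1,950 deductible: €13,647 − €1,950 = €11,697.
€11,697 ≤ €18,890, so the limit doesn't bind; insurer pays €11,697.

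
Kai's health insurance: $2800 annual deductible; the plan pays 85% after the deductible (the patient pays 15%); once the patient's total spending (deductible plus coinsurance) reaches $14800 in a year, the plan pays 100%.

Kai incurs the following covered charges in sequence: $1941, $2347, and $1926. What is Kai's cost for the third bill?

#1 ($1941): entire amount goes to the deductible. Cost to patient: $1941. OOP to date $1941.
#2 ($2347): $859 finishes the deductible; $1488 goes to coinsurance; coinsurance $1488 × 15% = $223.20. Cost to patient: $1082.20. OOP to date $3023.20.
#3 ($1926): deductible met; 15% of $1926 = $288.90. Cost to patient: $288.90. OOP to date $3312.10.

$288.90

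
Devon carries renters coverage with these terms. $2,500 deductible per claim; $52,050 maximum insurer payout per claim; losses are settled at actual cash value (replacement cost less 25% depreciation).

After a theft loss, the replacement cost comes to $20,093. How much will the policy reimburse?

Actual cash value after 25% depreciation: $20,093 × 75% = $15,069.75.
After the deductible, $15,069.75 − $2,500 = $12,569.75 remains.
That's under the $52,050 cap, so the insurer reimburses the full $12,569.75.

$12,569.75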